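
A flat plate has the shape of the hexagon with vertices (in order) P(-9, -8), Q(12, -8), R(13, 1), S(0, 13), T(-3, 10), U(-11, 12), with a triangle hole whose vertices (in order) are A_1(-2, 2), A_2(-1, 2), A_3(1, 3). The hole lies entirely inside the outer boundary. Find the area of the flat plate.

380.5

Outer boundary:
Apply the shoelace (surveyor's) formula: 2A = Σ (x_i·y_{i+1} − x_{i+1}·y_i), indices taken mod 6.
Cross-terms: 168, 116, 169, 39, 74, 196  ⇒  Σ = 762
Area = |Σ|/2 = 381.
Hole:
Apply the surveyor's formula: 2A = Σ (x_i·y_{i+1} − x_{i+1}·y_i), indices taken mod 3.
Cross-terms: -2, -5, 8  ⇒  Σ = 1
Area = |Σ|/2 = 0.5.
Net area = 381 − 0.5 = 380.5.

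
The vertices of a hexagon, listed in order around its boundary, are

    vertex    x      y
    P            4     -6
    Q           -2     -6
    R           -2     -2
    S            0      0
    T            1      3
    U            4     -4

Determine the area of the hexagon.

Apply the shoelace formula: 2A = Σ (x_i·y_{i+1} − x_{i+1}·y_i), indices taken mod 6.
Σ = (-36) + (-8) + (0) + (0) + (-16) + (-8) = -68
Area = |Σ|/2 = 34.

34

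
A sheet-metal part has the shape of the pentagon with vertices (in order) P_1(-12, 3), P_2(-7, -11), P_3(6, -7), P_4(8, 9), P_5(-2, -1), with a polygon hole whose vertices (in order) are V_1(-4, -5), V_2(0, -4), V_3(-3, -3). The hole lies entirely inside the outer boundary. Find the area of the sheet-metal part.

181.5

Outer boundary:
Apply Gauss's area formula: 2A = Σ (x_i·y_{i+1} − x_{i+1}·y_i), indices taken mod 5.
P_1→P_2: (-12)(-11) − (-7)(3) = 153
P_2→P_3: (-7)(-7) − (6)(-11) = 115
P_3→P_4: (6)(9) − (8)(-7) = 110
P_4→P_5: (8)(-1) − (-2)(9) = 10
P_5→P_1: (-2)(3) − (-12)(-1) = -18
Σ = 370
Area = |Σ|/2 = 185.
Hole:
Apply the surveyor's formula: 2A = Σ (x_i·y_{i+1} − x_{i+1}·y_i), indices taken mod 3.
Σ = (16) + (-12) + (3) = 7
Area = |Σ|/2 = 3.5.
Net area = 185 − 3.5 = 181.5.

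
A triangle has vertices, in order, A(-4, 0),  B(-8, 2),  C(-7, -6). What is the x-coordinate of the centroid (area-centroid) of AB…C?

-19/3

Apply the surveyor's formula. First the cross-terms c_i = x_i·y_{i+1} − x_{i+1}·y_i:
  -8, 62, -24  ⇒  2A = 30, A = 15.
Then Σ (x_i + x_{i+1})·c_i = -570, so x̄ = -570 / (6·15) = -19/3.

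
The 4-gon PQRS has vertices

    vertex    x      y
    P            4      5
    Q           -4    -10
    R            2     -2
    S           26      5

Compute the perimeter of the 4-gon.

74

|PQ| = √((-8)² + (-15)²) = √289 = 17
|QR| = √((6)² + (8)²) = √100 = 10
|RS| = √((24)² + (7)²) = √625 = 25
|SP| = √((-22)² + (0)²) = √484 = 22
Perimeter = 17 + 10 + 25 + 22 = 74.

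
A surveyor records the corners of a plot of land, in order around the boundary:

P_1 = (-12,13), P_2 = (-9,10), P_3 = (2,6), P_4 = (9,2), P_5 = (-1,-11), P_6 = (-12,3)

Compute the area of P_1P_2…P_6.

239.5

P_1→P_2: (-12)(10) − (-9)(13) = -3
P_2→P_3: (-9)(6) − (2)(10) = -74
P_3→P_4: (2)(2) − (9)(6) = -50
P_4→P_5: (9)(-11) − (-1)(2) = -97
P_5→P_6: (-1)(3) − (-12)(-11) = -135
P_6→P_1: (-12)(13) − (-12)(3) = -120
Σ = -479
Area = |Σ|/2 = 239.5.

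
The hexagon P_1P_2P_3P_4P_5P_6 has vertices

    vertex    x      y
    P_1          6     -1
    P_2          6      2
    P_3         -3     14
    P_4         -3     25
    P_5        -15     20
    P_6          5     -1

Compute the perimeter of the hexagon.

72

|P_1P_2| = √((0)² + (3)²) = √9 = 3
|P_2P_3| = √((-9)² + (12)²) = √225 = 15
|P_3P_4| = √((0)² + (11)²) = √121 = 11
|P_4P_5| = √((-12)² + (-5)²) = √169 = 13
|P_5P_6| = √((20)² + (-21)²) = √841 = 29
|P_6P_1| = √((1)² + (0)²) = √1 = 1
Perimeter = 3 + 15 + 11 + 13 + 29 + 1 = 72.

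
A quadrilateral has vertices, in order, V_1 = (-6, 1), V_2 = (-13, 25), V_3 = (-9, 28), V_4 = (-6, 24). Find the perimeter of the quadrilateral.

58

|V_1V_2| = √((-7)² + (24)²) = √625 = 25
|V_2V_3| = √((4)² + (3)²) = √25 = 5
|V_3V_4| = √((3)² + (-4)²) = √25 = 5
|V_4V_1| = √((0)² + (-23)²) = √529 = 23
Perimeter = 25 + 5 + 5 + 23 = 58.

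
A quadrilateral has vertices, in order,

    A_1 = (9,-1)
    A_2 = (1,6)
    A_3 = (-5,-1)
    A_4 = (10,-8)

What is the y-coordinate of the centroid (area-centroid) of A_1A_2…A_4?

Apply the shoelace (surveyor's) formula. First the cross-terms c_i = x_i·y_{i+1} − x_{i+1}·y_i:
  55, 29, 50, 62  ⇒  2A = 196, A = 98.
Then Σ (y_i + y_{i+1})·c_i = -588, so ȳ = -588 / (6·98) = -1.

-1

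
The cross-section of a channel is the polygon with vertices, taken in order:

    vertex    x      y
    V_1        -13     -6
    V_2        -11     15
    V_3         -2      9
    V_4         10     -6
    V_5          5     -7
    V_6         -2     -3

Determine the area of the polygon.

Apply Gauss's area formula: 2A = Σ (x_i·y_{i+1} − x_{i+1}·y_i), indices taken mod 6.
V_1→V_2: (-13)(15) − (-11)(-6) = -261
V_2→V_3: (-11)(9) − (-2)(15) = -69
V_3→V_4: (-2)(-6) − (10)(9) = -78
V_4→V_5: (10)(-7) − (5)(-6) = -40
V_5→V_6: (5)(-3) − (-2)(-7) = -29
V_6→V_1: (-2)(-6) − (-13)(-3) = -27
Σ = -504
Area = |Σ|/2 = 252.

252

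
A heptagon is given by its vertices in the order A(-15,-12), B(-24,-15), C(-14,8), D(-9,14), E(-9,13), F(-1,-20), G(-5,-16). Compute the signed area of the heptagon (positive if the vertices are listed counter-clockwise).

Apply the shoelace (surveyor's) formula: 2A = Σ (x_i·y_{i+1} − x_{i+1}·y_i), indices taken mod 7.
Σ = (-63) + (-402) + (-124) + (9) + (193) + (-84) + (-180) = -651
Signed area = Σ/2 = -325.5 (negative ⇒ clockwise traversal).

-325.5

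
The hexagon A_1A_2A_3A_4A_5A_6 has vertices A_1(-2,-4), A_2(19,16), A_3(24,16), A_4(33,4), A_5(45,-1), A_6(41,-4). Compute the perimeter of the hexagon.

|A_1A_2| = √((21)² + (20)²) = √841 = 29
|A_2A_3| = √((5)² + (0)²) = √25 = 5
|A_3A_4| = √((9)² + (-12)²) = √225 = 15
|A_4A_5| = √((12)² + (-5)²) = √169 = 13
|A_5A_6| = √((-4)² + (-3)²) = √25 = 5
|A_6A_1| = √((-43)² + (0)²) = √1849 = 43
Perimeter = 29 + 5 + 15 + 13 + 5 + 43 = 110.

110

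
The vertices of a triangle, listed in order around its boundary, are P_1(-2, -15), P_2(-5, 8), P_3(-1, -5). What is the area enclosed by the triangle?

26.5

Cross-terms: -91, 33, 5  ⇒  Σ = -53
Area = |Σ|/2 = 26.5.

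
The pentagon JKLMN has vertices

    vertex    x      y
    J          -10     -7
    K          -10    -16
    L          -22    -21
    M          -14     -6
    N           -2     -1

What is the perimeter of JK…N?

62

|JK| = √((0)² + (-9)²) = √81 = 9
|KL| = √((-12)² + (-5)²) = √169 = 13
|LM| = √((8)² + (15)²) = √289 = 17
|MN| = √((12)² + (5)²) = √169 = 13
|NJ| = √((-8)² + (-6)²) = √100 = 10
Perimeter = 9 + 13 + 17 + 13 + 10 = 62.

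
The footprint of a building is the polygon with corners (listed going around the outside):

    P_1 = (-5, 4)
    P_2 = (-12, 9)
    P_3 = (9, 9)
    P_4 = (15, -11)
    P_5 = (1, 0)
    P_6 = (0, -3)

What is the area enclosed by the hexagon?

Apply the shoelace (surveyor's) formula: 2A = Σ (x_i·y_{i+1} − x_{i+1}·y_i), indices taken mod 6.
Σ = (3) + (-189) + (-234) + (11) + (-3) + (-15) = -427
Area = |Σ|/2 = 213.5.

213.5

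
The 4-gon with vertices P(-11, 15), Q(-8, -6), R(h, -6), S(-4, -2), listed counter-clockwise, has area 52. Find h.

The doubled signed area Σ (x_i y_{i+1} − x_{i+1} y_i) is linear in h.
With h=0 it equals 128; the coefficient of h is 4 (from the two edges through R).
So 4·h + 128 = 2·52 = 104 ⇒ h = -6.

-6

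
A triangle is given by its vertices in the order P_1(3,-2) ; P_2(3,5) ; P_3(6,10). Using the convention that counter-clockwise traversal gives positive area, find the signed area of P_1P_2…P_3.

-10.5

Apply Gauss's area formula: 2A = Σ (x_i·y_{i+1} − x_{i+1}·y_i), indices taken mod 3.
Σ = (21) + (0) + (-42) = -21
Signed area = Σ/2 = -10.5 (negative ⇒ clockwise traversal).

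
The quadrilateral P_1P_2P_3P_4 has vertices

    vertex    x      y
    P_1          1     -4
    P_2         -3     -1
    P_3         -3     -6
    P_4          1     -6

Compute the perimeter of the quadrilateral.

16

|P_1P_2| = √((-4)² + (3)²) = √25 = 5
|P_2P_3| = √((0)² + (-5)²) = √25 = 5
|P_3P_4| = √((4)² + (0)²) = √16 = 4
|P_4P_1| = √((0)² + (2)²) = √4 = 2
Perimeter = 5 + 5 + 4 + 2 = 16.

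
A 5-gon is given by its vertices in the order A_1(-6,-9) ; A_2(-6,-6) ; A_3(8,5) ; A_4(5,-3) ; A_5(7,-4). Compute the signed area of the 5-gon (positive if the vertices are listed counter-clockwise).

Apply the shoelace (surveyor's) formula: 2A = Σ (x_i·y_{i+1} − x_{i+1}·y_i), indices taken mod 5.
Cross-terms: -18, 18, -49, 1, -87  ⇒  Σ = -135
Signed area = Σ/2 = -67.5 (negative ⇒ clockwise traversal).

-67.5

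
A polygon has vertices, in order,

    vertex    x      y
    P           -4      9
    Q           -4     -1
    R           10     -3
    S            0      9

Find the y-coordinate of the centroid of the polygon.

355/141

Apply the surveyor's formula. First the cross-terms c_i = x_i·y_{i+1} − x_{i+1}·y_i:
  40, 22, 90, 36  ⇒  2A = 188, A = 94.
Then Σ (y_i + y_{i+1})·c_i = 1420, so ȳ = 1420 / (6·94) = 355/141.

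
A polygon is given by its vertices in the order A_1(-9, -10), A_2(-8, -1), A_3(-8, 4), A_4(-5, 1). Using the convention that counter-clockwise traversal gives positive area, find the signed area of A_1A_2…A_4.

Apply the shoelace formula: 2A = Σ (x_i·y_{i+1} − x_{i+1}·y_i), indices taken mod 4.
A_1→A_2: (-9)(-1) − (-8)(-10) = -71
A_2→A_3: (-8)(4) − (-8)(-1) = -40
A_3→A_4: (-8)(1) − (-5)(4) = 12
A_4→A_1: (-5)(-10) − (-9)(1) = 59
Σ = -40
Signed area = Σ/2 = -20 (negative ⇒ clockwise traversal).

-20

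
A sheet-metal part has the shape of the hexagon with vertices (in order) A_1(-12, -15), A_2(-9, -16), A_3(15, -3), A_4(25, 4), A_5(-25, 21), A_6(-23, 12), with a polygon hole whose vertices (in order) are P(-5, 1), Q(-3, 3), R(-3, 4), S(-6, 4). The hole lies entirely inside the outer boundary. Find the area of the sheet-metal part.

872.5

Outer boundary:
Cross-terms: 57, 267, 135, 625, 183, 489  ⇒  Σ = 1756
Area = |Σ|/2 = 878.
Hole:
Apply the shoelace formula: 2A = Σ (x_i·y_{i+1} − x_{i+1}·y_i), indices taken mod 4.
Σ = (-12) + (-3) + (12) + (14) = 11
Area = |Σ|/2 = 5.5.
Net area = 878 − 5.5 = 872.5.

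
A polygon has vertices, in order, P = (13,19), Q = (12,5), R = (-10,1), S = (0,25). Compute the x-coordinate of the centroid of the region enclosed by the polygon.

Apply the shoelace (surveyor's) formula. First the cross-terms c_i = x_i·y_{i+1} − x_{i+1}·y_i:
  -163, 62, -250, -325  ⇒  2A = -676, A = -338.
Then Σ (x_i + x_{i+1})·c_i = -5676, so x̄ = -5676 / (6·(-338)) = 473/169.

473/169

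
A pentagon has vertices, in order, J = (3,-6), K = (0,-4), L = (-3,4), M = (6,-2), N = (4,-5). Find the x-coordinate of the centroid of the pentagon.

337/219

Apply the surveyor's formula. First the cross-terms c_i = x_i·y_{i+1} − x_{i+1}·y_i:
  -12, -12, -18, -22, -9  ⇒  2A = -73, A = -36.5.
Then Σ (x_i + x_{i+1})·c_i = -337, so x̄ = -337 / (6·(-36.5)) = 337/219.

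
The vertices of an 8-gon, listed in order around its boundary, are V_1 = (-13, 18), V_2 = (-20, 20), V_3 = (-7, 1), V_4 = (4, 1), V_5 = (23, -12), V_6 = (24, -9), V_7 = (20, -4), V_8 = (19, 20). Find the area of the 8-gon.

Σ = (100) + (120) + (-11) + (-71) + (81) + (84) + (476) + (602) = 1381
Area = |Σ|/2 = 690.5.

690.5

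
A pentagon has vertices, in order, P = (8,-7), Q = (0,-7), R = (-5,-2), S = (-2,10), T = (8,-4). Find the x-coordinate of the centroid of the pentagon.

237/241

Apply the shoelace formula. First the cross-terms c_i = x_i·y_{i+1} − x_{i+1}·y_i:
  -56, -35, -54, -72, -24  ⇒  2A = -241, A = -120.5.
Then Σ (x_i + x_{i+1})·c_i = -711, so x̄ = -711 / (6·(-120.5)) = 237/241.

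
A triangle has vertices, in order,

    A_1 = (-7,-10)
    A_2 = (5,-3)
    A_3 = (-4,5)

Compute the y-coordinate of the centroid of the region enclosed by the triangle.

Apply the shoelace (surveyor's) formula. First the cross-terms c_i = x_i·y_{i+1} − x_{i+1}·y_i:
  71, 13, 75  ⇒  2A = 159, A = 79.5.
Then Σ (y_i + y_{i+1})·c_i = -1272, so ȳ = -1272 / (6·79.5) = -8/3.

-8/3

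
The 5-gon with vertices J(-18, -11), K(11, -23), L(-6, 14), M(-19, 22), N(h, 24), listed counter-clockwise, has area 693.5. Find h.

-22

Write out the shoelace sum; only the two edges meeting at N involve h:
2·Area = [((-19)·24 − h·22) + (h·(-11) − (-18)·24)] + 685
       = -33·h + 661 = 1387
⇒ h = -22.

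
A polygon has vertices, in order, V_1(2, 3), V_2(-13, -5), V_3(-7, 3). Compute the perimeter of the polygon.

36

|V_1V_2| = √((-15)² + (-8)²) = √289 = 17
|V_2V_3| = √((6)² + (8)²) = √100 = 10
|V_3V_1| = √((9)² + (0)²) = √81 = 9
Perimeter = 17 + 10 + 9 = 36.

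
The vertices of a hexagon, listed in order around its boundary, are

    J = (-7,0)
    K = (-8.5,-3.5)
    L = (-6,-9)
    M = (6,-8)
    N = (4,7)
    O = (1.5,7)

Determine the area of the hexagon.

Σ = (24.5) + (55.5) + (102) + (74) + (17.5) + (49) = 322.5
Area = |Σ|/2 = 161.25.

161.25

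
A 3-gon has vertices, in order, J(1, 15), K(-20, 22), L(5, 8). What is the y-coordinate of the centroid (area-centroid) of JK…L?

Apply the shoelace (surveyor's) formula. First the cross-terms c_i = x_i·y_{i+1} − x_{i+1}·y_i:
  322, -270, 67  ⇒  2A = 119, A = 59.5.
Then Σ (y_i + y_{i+1})·c_i = 5355, so ȳ = 5355 / (6·59.5) = 15.

15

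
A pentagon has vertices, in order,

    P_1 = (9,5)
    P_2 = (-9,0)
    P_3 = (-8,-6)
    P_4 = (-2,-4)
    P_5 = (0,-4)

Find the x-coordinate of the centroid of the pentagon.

Apply the surveyor's formula. First the cross-terms c_i = x_i·y_{i+1} − x_{i+1}·y_i:
  45, 54, 20, 8, 36  ⇒  2A = 163, A = 81.5.
Then Σ (x_i + x_{i+1})·c_i = -810, so x̄ = -810 / (6·81.5) = -270/163.

-270/163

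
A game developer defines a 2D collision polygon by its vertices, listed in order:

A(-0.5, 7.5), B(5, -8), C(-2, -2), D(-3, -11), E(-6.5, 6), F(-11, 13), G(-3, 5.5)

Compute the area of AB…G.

Σ = (-33.5) + (-26) + (16) + (-89.5) + (-18.5) + (-21.5) + (-19.75) = -192.75
Area = |Σ|/2 = 96.375.

96.375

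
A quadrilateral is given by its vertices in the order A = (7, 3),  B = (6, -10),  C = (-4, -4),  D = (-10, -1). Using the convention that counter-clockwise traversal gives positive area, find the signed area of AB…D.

-105.5

Apply the shoelace formula: 2A = Σ (x_i·y_{i+1} − x_{i+1}·y_i), indices taken mod 4.
Cross-terms: -88, -64, -36, -23  ⇒  Σ = -211
Signed area = Σ/2 = -105.5 (negative ⇒ clockwise traversal).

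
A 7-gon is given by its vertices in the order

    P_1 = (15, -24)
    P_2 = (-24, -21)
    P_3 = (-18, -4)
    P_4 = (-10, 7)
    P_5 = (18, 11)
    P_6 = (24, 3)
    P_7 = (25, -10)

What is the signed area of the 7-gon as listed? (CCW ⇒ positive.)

-1275

Apply the shoelace (surveyor's) formula: 2A = Σ (x_i·y_{i+1} − x_{i+1}·y_i), indices taken mod 7.
Cross-terms: -891, -282, -166, -236, -210, -315, -450  ⇒  Σ = -2550
Signed area = Σ/2 = -1275 (negative ⇒ clockwise traversal).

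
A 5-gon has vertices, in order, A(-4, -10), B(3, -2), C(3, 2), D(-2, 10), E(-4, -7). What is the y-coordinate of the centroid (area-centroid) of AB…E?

-0.2

Apply the shoelace formula. First the cross-terms c_i = x_i·y_{i+1} − x_{i+1}·y_i:
  38, 12, 34, 54, 12  ⇒  2A = 150, A = 75.
Then Σ (y_i + y_{i+1})·c_i = -90, so ȳ = -90 / (6·75) = -0.2.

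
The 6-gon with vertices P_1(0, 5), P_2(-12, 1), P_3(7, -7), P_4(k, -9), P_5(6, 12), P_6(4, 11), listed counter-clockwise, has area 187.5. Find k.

The doubled signed area Σ (x_i y_{i+1} − x_{i+1} y_i) is linear in k.
With k=0 it equals 166; the coefficient of k is 19 (from the two edges through P_4).
So 19·k + 166 = 2·187.5 = 375 ⇒ k = 11.

11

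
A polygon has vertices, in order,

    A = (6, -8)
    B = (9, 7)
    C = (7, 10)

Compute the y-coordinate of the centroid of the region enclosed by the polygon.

3

Apply the shoelace formula. First the cross-terms c_i = x_i·y_{i+1} − x_{i+1}·y_i:
  114, 41, -116  ⇒  2A = 39, A = 19.5.
Then Σ (y_i + y_{i+1})·c_i = 351, so ȳ = 351 / (6·19.5) = 3.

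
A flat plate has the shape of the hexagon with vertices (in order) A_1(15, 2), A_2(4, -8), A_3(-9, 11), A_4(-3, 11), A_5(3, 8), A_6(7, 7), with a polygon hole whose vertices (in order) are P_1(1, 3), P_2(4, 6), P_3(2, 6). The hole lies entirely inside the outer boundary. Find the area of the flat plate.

199.5

Outer boundary:
Apply the shoelace (surveyor's) formula: 2A = Σ (x_i·y_{i+1} − x_{i+1}·y_i), indices taken mod 6.
Σ = (-128) + (-28) + (-66) + (-57) + (-35) + (-91) = -405
Area = |Σ|/2 = 202.5.
Hole:
Apply the surveyor's formula: 2A = Σ (x_i·y_{i+1} − x_{i+1}·y_i), indices taken mod 3.
Cross-terms: -6, 12, 0  ⇒  Σ = 6
Area = |Σ|/2 = 3.
Net area = 202.5 − 3 = 199.5.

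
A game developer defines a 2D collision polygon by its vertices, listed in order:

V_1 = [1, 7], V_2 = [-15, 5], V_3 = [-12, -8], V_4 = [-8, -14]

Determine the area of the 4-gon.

Σ = (110) + (180) + (104) + (-42) = 352
Area = |Σ|/2 = 176.

176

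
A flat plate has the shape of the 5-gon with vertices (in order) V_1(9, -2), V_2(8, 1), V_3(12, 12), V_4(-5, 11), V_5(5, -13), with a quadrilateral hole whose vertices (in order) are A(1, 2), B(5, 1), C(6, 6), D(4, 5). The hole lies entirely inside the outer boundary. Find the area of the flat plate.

197

Outer boundary:
Apply Gauss's area formula: 2A = Σ (x_i·y_{i+1} − x_{i+1}·y_i), indices taken mod 5.
V_1→V_2: (9)(1) − (8)(-2) = 25
V_2→V_3: (8)(12) − (12)(1) = 84
V_3→V_4: (12)(11) − (-5)(12) = 192
V_4→V_5: (-5)(-13) − (5)(11) = 10
V_5→V_1: (5)(-2) − (9)(-13) = 107
Σ = 418
Area = |Σ|/2 = 209.
Hole:
A→B: (1)(1) − (5)(2) = -9
B→C: (5)(6) − (6)(1) = 24
C→D: (6)(5) − (4)(6) = 6
D→A: (4)(2) − (1)(5) = 3
Σ = 24
Area = |Σ|/2 = 12.
Net area = 209 − 12 = 197.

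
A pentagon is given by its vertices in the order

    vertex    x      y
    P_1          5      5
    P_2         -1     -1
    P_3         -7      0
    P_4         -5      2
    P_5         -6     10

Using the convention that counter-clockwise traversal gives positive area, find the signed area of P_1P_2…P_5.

Apply the shoelace formula: 2A = Σ (x_i·y_{i+1} − x_{i+1}·y_i), indices taken mod 5.
P_1→P_2: (5)(-1) − (-1)(5) = 0
P_2→P_3: (-1)(0) − (-7)(-1) = -7
P_3→P_4: (-7)(2) − (-5)(0) = -14
P_4→P_5: (-5)(10) − (-6)(2) = -38
P_5→P_1: (-6)(5) − (5)(10) = -80
Σ = -139
Signed area = Σ/2 = -69.5 (negative ⇒ clockwise traversal).

-69.5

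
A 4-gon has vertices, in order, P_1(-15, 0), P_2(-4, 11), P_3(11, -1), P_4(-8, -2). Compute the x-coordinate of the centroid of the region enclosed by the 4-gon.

-54/19

Apply the surveyor's formula. First the cross-terms c_i = x_i·y_{i+1} − x_{i+1}·y_i:
  -165, -117, -30, -30  ⇒  2A = -342, A = -171.
Then Σ (x_i + x_{i+1})·c_i = 2916, so x̄ = 2916 / (6·(-171)) = -54/19.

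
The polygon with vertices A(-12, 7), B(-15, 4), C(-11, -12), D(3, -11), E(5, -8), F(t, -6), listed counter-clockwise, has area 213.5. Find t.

Write out the shoelace sum; only the two edges meeting at F involve t:
2·Area = [(5·(-6) − t·(-8)) + (t·7 − (-12)·(-6))] + 469
       = 15·t + 367 = 427
⇒ t = 4.

4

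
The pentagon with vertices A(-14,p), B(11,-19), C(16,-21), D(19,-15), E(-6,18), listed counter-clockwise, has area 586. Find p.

Write out the shoelace sum; only the two edges meeting at A involve p:
2·Area = [((-6)·p − (-14)·18) + ((-14)·(-19) − 11·p)] + 484
       = -17·p + 1002 = 1172
⇒ p = -10.

-10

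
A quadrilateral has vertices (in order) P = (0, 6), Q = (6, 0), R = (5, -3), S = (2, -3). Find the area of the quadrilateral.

25.5

Apply Gauss's area formula: 2A = Σ (x_i·y_{i+1} − x_{i+1}·y_i), indices taken mod 4.
Cross-terms: -36, -18, -9, 12  ⇒  Σ = -51
Area = |Σ|/2 = 25.5.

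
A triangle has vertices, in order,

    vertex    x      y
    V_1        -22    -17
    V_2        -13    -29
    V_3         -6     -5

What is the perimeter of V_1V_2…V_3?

|V_1V_2| = √((9)² + (-12)²) = √225 = 15
|V_2V_3| = √((7)² + (24)²) = √625 = 25
|V_3V_1| = √((-16)² + (-12)²) = √400 = 20
Perimeter = 15 + 25 + 20 = 60.

60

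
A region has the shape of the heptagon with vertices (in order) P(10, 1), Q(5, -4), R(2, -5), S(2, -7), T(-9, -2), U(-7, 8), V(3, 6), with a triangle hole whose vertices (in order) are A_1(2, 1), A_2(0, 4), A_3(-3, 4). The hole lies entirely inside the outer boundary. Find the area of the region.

Outer boundary:
Cross-terms: -45, -17, -4, -67, -86, -66, -57  ⇒  Σ = -342
Area = |Σ|/2 = 171.
Hole:
A_1→A_2: (2)(4) − (0)(1) = 8
A_2→A_3: (0)(4) − (-3)(4) = 12
A_3→A_1: (-3)(1) − (2)(4) = -11
Σ = 9
Area = |Σ|/2 = 4.5.
Net area = 171 − 4.5 = 166.5.

166.5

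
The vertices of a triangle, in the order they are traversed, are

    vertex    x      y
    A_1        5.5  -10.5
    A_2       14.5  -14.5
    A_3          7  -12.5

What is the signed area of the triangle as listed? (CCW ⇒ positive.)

-6

Apply the surveyor's formula: 2A = Σ (x_i·y_{i+1} − x_{i+1}·y_i), indices taken mod 3.
Σ = (72.5) + (-79.75) + (-4.75) = -12
Signed area = Σ/2 = -6 (negative ⇒ clockwise traversal).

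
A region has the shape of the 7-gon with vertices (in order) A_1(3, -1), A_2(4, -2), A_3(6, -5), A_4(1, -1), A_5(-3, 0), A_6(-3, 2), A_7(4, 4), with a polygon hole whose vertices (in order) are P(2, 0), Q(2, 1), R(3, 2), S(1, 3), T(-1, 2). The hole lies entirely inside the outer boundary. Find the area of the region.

Outer boundary:
Apply Gauss's area formula: 2A = Σ (x_i·y_{i+1} − x_{i+1}·y_i), indices taken mod 7.
Σ = (-2) + (-8) + (-1) + (-3) + (-6) + (-20) + (-16) = -56
Area = |Σ|/2 = 28.
Hole:
Apply the surveyor's formula: 2A = Σ (x_i·y_{i+1} − x_{i+1}·y_i), indices taken mod 5.
Σ = (2) + (1) + (7) + (5) + (-4) = 11
Area = |Σ|/2 = 5.5.
Net area = 28 − 5.5 = 22.5.

22.5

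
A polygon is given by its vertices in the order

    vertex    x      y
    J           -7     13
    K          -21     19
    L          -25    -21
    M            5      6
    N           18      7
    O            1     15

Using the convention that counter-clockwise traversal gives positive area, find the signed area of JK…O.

Cross-terms: 140, 916, -45, -73, 263, 118  ⇒  Σ = 1319
Signed area = Σ/2 = 659.5 (positive ⇒ counter-clockwise traversal).

659.5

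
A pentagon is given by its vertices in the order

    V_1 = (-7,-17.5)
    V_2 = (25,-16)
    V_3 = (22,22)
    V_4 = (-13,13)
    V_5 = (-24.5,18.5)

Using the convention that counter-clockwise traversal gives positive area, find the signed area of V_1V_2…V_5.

Apply the surveyor's formula: 2A = Σ (x_i·y_{i+1} − x_{i+1}·y_i), indices taken mod 5.
Cross-terms: 549.5, 902, 572, 78, 558.25  ⇒  Σ = 2659.75
Signed area = Σ/2 = 1329.875 (positive ⇒ counter-clockwise traversal).

1329.875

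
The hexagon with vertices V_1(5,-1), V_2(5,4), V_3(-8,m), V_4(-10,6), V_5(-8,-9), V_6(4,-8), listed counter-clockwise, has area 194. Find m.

7

The doubled signed area Σ (x_i y_{i+1} − x_{i+1} y_i) is linear in m.
With m=0 it equals 283; the coefficient of m is 15 (from the two edges through V_3).
So 15·m + 283 = 2·194 = 388 ⇒ m = 7.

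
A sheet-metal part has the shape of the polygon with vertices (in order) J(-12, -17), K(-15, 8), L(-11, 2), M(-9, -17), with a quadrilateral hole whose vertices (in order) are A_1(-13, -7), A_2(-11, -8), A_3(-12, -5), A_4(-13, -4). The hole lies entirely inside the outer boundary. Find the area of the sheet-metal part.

Outer boundary:
Σ = (-351) + (58) + (205) + (-51) = -139
Area = |Σ|/2 = 69.5.
Hole:
Apply the surveyor's formula: 2A = Σ (x_i·y_{i+1} − x_{i+1}·y_i), indices taken mod 4.
Σ = (27) + (-41) + (-17) + (39) = 8
Area = |Σ|/2 = 4.
Net area = 69.5 − 4 = 65.5.

65.5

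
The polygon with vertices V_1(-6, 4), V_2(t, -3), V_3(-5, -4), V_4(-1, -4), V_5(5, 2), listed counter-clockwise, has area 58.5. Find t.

-6

The doubled signed area Σ (x_i y_{i+1} − x_{i+1} y_i) is linear in t.
With t=0 it equals 69; the coefficient of t is -8 (from the two edges through V_2).
So -8·t + 69 = 2·58.5 = 117 ⇒ t = -6.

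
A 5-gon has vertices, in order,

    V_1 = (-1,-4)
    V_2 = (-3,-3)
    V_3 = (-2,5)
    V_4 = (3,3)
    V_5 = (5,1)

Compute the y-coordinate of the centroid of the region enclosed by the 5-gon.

Apply the shoelace (surveyor's) formula. First the cross-terms c_i = x_i·y_{i+1} − x_{i+1}·y_i:
  -9, -21, -21, -12, -19  ⇒  2A = -82, A = -41.
Then Σ (y_i + y_{i+1})·c_i = -138, so ȳ = -138 / (6·(-41)) = 23/41.

23/41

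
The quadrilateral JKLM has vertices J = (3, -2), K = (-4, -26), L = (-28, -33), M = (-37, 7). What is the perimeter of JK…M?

132

|JK| = √((-7)² + (-24)²) = √625 = 25
|KL| = √((-24)² + (-7)²) = √625 = 25
|LM| = √((-9)² + (40)²) = √1681 = 41
|MJ| = √((40)² + (-9)²) = √1681 = 41
Perimeter = 25 + 25 + 41 + 41 = 132.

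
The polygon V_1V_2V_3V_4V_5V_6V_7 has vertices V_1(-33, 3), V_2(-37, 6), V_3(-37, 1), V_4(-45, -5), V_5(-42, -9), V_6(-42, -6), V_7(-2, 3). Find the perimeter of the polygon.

100

|V_1V_2| = √((-4)² + (3)²) = √25 = 5
|V_2V_3| = √((0)² + (-5)²) = √25 = 5
|V_3V_4| = √((-8)² + (-6)²) = √100 = 10
|V_4V_5| = √((3)² + (-4)²) = √25 = 5
|V_5V_6| = √((0)² + (3)²) = √9 = 3
|V_6V_7| = √((40)² + (9)²) = √1681 = 41
|V_7V_1| = √((-31)² + (0)²) = √961 = 31
Perimeter = 5 + 5 + 10 + 5 + 3 + 41 + 31 = 100.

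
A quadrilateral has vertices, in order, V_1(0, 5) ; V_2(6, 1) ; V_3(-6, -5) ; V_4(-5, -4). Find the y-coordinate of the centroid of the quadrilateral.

Apply Gauss's area formula. First the cross-terms c_i = x_i·y_{i+1} − x_{i+1}·y_i:
  -30, -24, -1, -25  ⇒  2A = -80, A = -40.
Then Σ (y_i + y_{i+1})·c_i = -100, so ȳ = -100 / (6·(-40)) = 5/12.

5/12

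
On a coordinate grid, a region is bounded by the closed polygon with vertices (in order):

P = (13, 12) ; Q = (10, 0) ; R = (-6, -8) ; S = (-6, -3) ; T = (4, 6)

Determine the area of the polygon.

142

Σ = (-120) + (-80) + (-30) + (-24) + (-30) = -284
Area = |Σ|/2 = 142.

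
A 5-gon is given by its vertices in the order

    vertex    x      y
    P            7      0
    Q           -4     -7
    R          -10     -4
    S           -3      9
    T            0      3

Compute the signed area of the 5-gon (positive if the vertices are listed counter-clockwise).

-117.5

Apply the surveyor's formula: 2A = Σ (x_i·y_{i+1} − x_{i+1}·y_i), indices taken mod 5.
P→Q: (7)(-7) − (-4)(0) = -49
Q→R: (-4)(-4) − (-10)(-7) = -54
R→S: (-10)(9) − (-3)(-4) = -102
S→T: (-3)(3) − (0)(9) = -9
T→P: (0)(0) − (7)(3) = -21
Σ = -235
Signed area = Σ/2 = -117.5 (negative ⇒ clockwise traversal).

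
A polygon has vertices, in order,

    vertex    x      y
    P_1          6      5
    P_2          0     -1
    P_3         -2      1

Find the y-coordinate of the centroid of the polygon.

Apply the shoelace formula. First the cross-terms c_i = x_i·y_{i+1} − x_{i+1}·y_i:
  -6, -2, -16  ⇒  2A = -24, A = -12.
Then Σ (y_i + y_{i+1})·c_i = -120, so ȳ = -120 / (6·(-12)) = 5/3.

5/3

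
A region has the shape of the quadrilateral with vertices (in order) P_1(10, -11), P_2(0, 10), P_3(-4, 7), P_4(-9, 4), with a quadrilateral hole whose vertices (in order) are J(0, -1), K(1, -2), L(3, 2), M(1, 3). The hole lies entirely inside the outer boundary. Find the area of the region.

Outer boundary:
Apply the surveyor's formula: 2A = Σ (x_i·y_{i+1} − x_{i+1}·y_i), indices taken mod 4.
Σ = (100) + (40) + (47) + (59) = 246
Area = |Σ|/2 = 123.
Hole:
Apply the surveyor's formula: 2A = Σ (x_i·y_{i+1} − x_{i+1}·y_i), indices taken mod 4.
J→K: (0)(-2) − (1)(-1) = 1
K→L: (1)(2) − (3)(-2) = 8
L→M: (3)(3) − (1)(2) = 7
M→J: (1)(-1) − (0)(3) = -1
Σ = 15
Area = |Σ|/2 = 7.5.
Net area = 123 − 7.5 = 115.5.

115.5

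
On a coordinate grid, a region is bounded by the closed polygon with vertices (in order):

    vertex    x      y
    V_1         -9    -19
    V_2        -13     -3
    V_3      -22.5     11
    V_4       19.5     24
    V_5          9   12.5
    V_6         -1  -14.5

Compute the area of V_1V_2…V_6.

Σ = (-220) + (-210.5) + (-754.5) + (27.75) + (-118) + (-111.5) = -1386.75
Area = |Σ|/2 = 693.375.

693.375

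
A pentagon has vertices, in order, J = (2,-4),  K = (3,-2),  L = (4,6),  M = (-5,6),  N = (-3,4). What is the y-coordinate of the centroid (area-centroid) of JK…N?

38/15

Apply Gauss's area formula. First the cross-terms c_i = x_i·y_{i+1} − x_{i+1}·y_i:
  8, 26, 54, -2, 4  ⇒  2A = 90, A = 45.
Then Σ (y_i + y_{i+1})·c_i = 684, so ȳ = 684 / (6·45) = 38/15.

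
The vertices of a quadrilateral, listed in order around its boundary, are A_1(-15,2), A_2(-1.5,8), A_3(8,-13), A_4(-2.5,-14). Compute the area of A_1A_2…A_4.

260.5

Σ = (-117) + (-44.5) + (-144.5) + (-215) = -521
Area = |Σ|/2 = 260.5.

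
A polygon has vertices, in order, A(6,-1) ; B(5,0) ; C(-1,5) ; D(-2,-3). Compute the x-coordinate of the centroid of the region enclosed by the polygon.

28/27

Apply the shoelace (surveyor's) formula. First the cross-terms c_i = x_i·y_{i+1} − x_{i+1}·y_i:
  5, 25, 13, 20  ⇒  2A = 63, A = 31.5.
Then Σ (x_i + x_{i+1})·c_i = 196, so x̄ = 196 / (6·31.5) = 28/27.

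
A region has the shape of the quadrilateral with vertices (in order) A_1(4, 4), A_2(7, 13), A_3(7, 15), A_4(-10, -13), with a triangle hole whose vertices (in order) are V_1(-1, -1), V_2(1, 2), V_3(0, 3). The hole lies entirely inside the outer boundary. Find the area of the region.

Outer boundary:
A_1→A_2: (4)(13) − (7)(4) = 24
A_2→A_3: (7)(15) − (7)(13) = 14
A_3→A_4: (7)(-13) − (-10)(15) = 59
A_4→A_1: (-10)(4) − (4)(-13) = 12
Σ = 109
Area = |Σ|/2 = 54.5.
Hole:
Apply Gauss's area formula: 2A = Σ (x_i·y_{i+1} − x_{i+1}·y_i), indices taken mod 3.
Cross-terms: -1, 3, 3  ⇒  Σ = 5
Area = |Σ|/2 = 2.5.
Net area = 54.5 − 2.5 = 52.

52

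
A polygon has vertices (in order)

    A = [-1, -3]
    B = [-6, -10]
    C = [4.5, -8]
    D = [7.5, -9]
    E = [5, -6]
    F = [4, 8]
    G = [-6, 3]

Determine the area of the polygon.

Apply Gauss's area formula: 2A = Σ (x_i·y_{i+1} − x_{i+1}·y_i), indices taken mod 7.
A→B: (-1)(-10) − (-6)(-3) = -8
B→C: (-6)(-8) − (4.5)(-10) = 93
C→D: (4.5)(-9) − (7.5)(-8) = 19.5
D→E: (7.5)(-6) − (5)(-9) = 0
E→F: (5)(8) − (4)(-6) = 64
F→G: (4)(3) − (-6)(8) = 60
G→A: (-6)(-3) − (-1)(3) = 21
Σ = 249.5
Area = |Σ|/2 = 124.75.

124.75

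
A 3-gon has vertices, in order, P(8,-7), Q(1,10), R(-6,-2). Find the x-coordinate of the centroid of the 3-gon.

1

Apply the shoelace (surveyor's) formula. First the cross-terms c_i = x_i·y_{i+1} − x_{i+1}·y_i:
  87, 58, 58  ⇒  2A = 203, A = 101.5.
Then Σ (x_i + x_{i+1})·c_i = 609, so x̄ = 609 / (6·101.5) = 1.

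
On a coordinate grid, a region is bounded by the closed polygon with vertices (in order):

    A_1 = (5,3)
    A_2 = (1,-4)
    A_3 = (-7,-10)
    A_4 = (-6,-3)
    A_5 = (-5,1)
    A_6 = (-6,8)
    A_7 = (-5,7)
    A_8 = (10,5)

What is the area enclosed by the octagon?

Apply the shoelace formula: 2A = Σ (x_i·y_{i+1} − x_{i+1}·y_i), indices taken mod 8.
Cross-terms: -23, -38, -39, -21, -34, -2, -95, 5  ⇒  Σ = -247
Area = |Σ|/2 = 123.5.

123.5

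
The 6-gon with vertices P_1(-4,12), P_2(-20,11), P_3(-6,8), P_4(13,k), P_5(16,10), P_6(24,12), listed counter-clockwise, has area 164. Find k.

4

The doubled signed area Σ (x_i y_{i+1} − x_{i+1} y_i) is linear in k.
With k=0 it equals 416; the coefficient of k is -22 (from the two edges through P_4).
So -22·k + 416 = 2·164 = 328 ⇒ k = 4.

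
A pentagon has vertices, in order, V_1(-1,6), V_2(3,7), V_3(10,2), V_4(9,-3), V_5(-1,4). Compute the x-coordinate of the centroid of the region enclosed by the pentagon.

Apply the surveyor's formula. First the cross-terms c_i = x_i·y_{i+1} − x_{i+1}·y_i:
  -25, -64, -48, 33, -2  ⇒  2A = -106, A = -53.
Then Σ (x_i + x_{i+1})·c_i = -1526, so x̄ = -1526 / (6·(-53)) = 763/159.

763/159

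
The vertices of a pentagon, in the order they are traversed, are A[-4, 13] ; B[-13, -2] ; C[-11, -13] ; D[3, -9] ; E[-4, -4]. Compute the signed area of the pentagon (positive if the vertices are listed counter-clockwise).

173

Σ = (177) + (147) + (138) + (-48) + (-68) = 346
Signed area = Σ/2 = 173 (positive ⇒ counter-clockwise traversal).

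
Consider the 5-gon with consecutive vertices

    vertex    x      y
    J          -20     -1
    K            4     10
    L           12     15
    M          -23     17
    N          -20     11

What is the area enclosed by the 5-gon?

310

Apply the shoelace (surveyor's) formula: 2A = Σ (x_i·y_{i+1} − x_{i+1}·y_i), indices taken mod 5.
Cross-terms: -196, -60, 549, 87, 240  ⇒  Σ = 620
Area = |Σ|/2 = 310.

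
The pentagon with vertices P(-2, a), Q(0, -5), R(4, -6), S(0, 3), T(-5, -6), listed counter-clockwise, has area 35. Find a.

Write out the shoelace sum; only the two edges meeting at P involve a:
2·Area = [((-5)·a − (-2)·(-6)) + ((-2)·(-5) − 0·a)] + 47
       = -5·a + 45 = 70
⇒ a = -5.

-5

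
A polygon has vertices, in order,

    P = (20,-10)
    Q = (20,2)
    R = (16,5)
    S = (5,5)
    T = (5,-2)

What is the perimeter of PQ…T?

|PQ| = √((0)² + (12)²) = √144 = 12
|QR| = √((-4)² + (3)²) = √25 = 5
|RS| = √((-11)² + (0)²) = √121 = 11
|ST| = √((0)² + (-7)²) = √49 = 7
|TP| = √((15)² + (-8)²) = √289 = 17
Perimeter = 12 + 5 + 11 + 7 + 17 = 52.

52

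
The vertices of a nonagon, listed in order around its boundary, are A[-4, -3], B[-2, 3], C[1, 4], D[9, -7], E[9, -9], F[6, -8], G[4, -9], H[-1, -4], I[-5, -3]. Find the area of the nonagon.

84.5

Apply the shoelace formula: 2A = Σ (x_i·y_{i+1} − x_{i+1}·y_i), indices taken mod 9.
Cross-terms: -18, -11, -43, -18, -18, -22, -25, -17, 3  ⇒  Σ = -169
Area = |Σ|/2 = 84.5.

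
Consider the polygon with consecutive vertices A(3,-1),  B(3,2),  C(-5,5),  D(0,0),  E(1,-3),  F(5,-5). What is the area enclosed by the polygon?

27

Σ = (9) + (25) + (0) + (0) + (10) + (10) = 54
Area = |Σ|/2 = 27.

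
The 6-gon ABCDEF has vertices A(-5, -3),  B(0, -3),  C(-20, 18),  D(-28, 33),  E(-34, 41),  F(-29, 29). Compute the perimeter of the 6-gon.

|AB| = √((5)² + (0)²) = √25 = 5
|BC| = √((-20)² + (21)²) = √841 = 29
|CD| = √((-8)² + (15)²) = √289 = 17
|DE| = √((-6)² + (8)²) = √100 = 10
|EF| = √((5)² + (-12)²) = √169 = 13
|FA| = √((24)² + (-32)²) = √1600 = 40
Perimeter = 5 + 29 + 17 + 10 + 13 + 40 = 114.

114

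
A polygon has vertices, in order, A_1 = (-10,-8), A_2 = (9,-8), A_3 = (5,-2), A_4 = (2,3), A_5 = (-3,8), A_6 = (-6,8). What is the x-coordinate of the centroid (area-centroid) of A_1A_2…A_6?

-200/111

Apply the surveyor's formula. First the cross-terms c_i = x_i·y_{i+1} − x_{i+1}·y_i:
  152, 22, 19, 25, 24, 128  ⇒  2A = 370, A = 185.
Then Σ (x_i + x_{i+1})·c_i = -2000, so x̄ = -2000 / (6·185) = -200/111.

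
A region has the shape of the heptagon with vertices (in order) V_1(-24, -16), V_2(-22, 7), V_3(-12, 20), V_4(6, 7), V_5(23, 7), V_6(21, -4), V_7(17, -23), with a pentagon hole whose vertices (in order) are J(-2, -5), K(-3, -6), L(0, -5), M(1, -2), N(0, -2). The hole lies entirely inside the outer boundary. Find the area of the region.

1333

Outer boundary:
Σ = (-520) + (-356) + (-204) + (-119) + (-239) + (-415) + (-824) = -2677
Area = |Σ|/2 = 1338.5.
Hole:
Σ = (-3) + (15) + (5) + (-2) + (-4) = 11
Area = |Σ|/2 = 5.5.
Net area = 1338.5 − 5.5 = 1333.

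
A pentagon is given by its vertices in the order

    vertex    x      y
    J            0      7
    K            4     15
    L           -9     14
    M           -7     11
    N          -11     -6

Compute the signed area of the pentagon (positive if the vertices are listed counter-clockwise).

124

Apply Gauss's area formula: 2A = Σ (x_i·y_{i+1} − x_{i+1}·y_i), indices taken mod 5.
Cross-terms: -28, 191, -1, 163, -77  ⇒  Σ = 248
Signed area = Σ/2 = 124 (positive ⇒ counter-clockwise traversal).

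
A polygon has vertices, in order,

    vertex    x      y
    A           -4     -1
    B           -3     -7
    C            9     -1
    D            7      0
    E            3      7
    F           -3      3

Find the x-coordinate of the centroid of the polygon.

359/288

Apply Gauss's area formula. First the cross-terms c_i = x_i·y_{i+1} − x_{i+1}·y_i:
  25, 66, 7, 49, 30, 15  ⇒  2A = 192, A = 96.
Then Σ (x_i + x_{i+1})·c_i = 718, so x̄ = 718 / (6·96) = 359/288.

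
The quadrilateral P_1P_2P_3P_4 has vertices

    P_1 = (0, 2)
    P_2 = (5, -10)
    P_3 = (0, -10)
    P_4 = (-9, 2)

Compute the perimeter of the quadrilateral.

42

|P_1P_2| = √((5)² + (-12)²) = √169 = 13
|P_2P_3| = √((-5)² + (0)²) = √25 = 5
|P_3P_4| = √((-9)² + (12)²) = √225 = 15
|P_4P_1| = √((9)² + (0)²) = √81 = 9
Perimeter = 13 + 5 + 15 + 9 = 42.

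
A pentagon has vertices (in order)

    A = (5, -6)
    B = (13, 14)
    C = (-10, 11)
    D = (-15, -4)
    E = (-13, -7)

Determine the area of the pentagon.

Σ = (148) + (283) + (205) + (53) + (113) = 802
Area = |Σ|/2 = 401.

401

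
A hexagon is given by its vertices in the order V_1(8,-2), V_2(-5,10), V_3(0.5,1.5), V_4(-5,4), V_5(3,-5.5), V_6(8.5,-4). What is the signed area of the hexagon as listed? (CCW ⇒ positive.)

V_1→V_2: (8)(10) − (-5)(-2) = 70
V_2→V_3: (-5)(1.5) − (0.5)(10) = -12.5
V_3→V_4: (0.5)(4) − (-5)(1.5) = 9.5
V_4→V_5: (-5)(-5.5) − (3)(4) = 15.5
V_5→V_6: (3)(-4) − (8.5)(-5.5) = 34.75
V_6→V_1: (8.5)(-2) − (8)(-4) = 15
Σ = 132.25
Signed area = Σ/2 = 66.125 (positive ⇒ counter-clockwise traversal).

66.125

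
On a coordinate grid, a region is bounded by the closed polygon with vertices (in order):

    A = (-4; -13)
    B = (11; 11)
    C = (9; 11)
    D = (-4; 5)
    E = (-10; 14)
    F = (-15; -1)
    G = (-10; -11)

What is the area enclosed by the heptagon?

332.5

Apply Gauss's area formula: 2A = Σ (x_i·y_{i+1} − x_{i+1}·y_i), indices taken mod 7.
Σ = (99) + (22) + (89) + (-6) + (220) + (155) + (86) = 665
Area = |Σ|/2 = 332.5.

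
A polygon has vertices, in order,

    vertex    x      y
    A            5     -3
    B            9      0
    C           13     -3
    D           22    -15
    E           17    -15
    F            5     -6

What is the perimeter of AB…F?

48

|AB| = √((4)² + (3)²) = √25 = 5
|BC| = √((4)² + (-3)²) = √25 = 5
|CD| = √((9)² + (-12)²) = √225 = 15
|DE| = √((-5)² + (0)²) = √25 = 5
|EF| = √((-12)² + (9)²) = √225 = 15
|FA| = √((0)² + (3)²) = √9 = 3
Perimeter = 5 + 5 + 15 + 5 + 15 + 3 = 48.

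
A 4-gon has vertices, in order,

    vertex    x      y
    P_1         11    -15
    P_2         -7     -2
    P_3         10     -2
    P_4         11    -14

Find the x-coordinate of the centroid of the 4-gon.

Apply Gauss's area formula. First the cross-terms c_i = x_i·y_{i+1} − x_{i+1}·y_i:
  -127, 34, -118, -11  ⇒  2A = -222, A = -111.
Then Σ (x_i + x_{i+1})·c_i = -3126, so x̄ = -3126 / (6·(-111)) = 521/111.

521/111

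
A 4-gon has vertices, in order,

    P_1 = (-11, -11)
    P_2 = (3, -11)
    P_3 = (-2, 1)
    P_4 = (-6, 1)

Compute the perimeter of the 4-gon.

44

|P_1P_2| = √((14)² + (0)²) = √196 = 14
|P_2P_3| = √((-5)² + (12)²) = √169 = 13
|P_3P_4| = √((-4)² + (0)²) = √16 = 4
|P_4P_1| = √((-5)² + (-12)²) = √169 = 13
Perimeter = 14 + 13 + 4 + 13 = 44.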